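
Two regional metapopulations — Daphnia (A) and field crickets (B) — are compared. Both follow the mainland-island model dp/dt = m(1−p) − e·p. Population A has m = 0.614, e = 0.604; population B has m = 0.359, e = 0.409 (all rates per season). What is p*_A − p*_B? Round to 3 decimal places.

A: p*_A = m/(m+e) = 0.614/1.2180 = 0.5041.
B: p*_B = 0.359/0.7680 = 0.4674.
p*_A − p*_B = 0.5041 − 0.4674 = 0.0367.

0.037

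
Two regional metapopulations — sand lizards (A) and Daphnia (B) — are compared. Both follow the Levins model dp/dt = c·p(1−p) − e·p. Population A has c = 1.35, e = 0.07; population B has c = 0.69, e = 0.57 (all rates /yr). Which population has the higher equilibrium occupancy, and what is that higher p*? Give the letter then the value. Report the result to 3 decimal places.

A: p*_A = 1 − 0.07/1.35 = 0.9481.
B: p*_B = 1 − 0.57/0.69 = 0.1739.
A is higher at 0.9481.

A, 0.948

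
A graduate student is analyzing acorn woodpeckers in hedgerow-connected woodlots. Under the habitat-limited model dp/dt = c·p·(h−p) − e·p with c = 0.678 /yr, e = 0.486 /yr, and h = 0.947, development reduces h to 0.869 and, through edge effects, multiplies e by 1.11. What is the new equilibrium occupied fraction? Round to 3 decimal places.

0.073

Before: p* = h − e/c = 0.947 − 0.486/0.678 = 0.947 − 0.7168 = 0.2302.
After: c = 0.678, e = 0.53946, h = 0.869; p* = 0.869 − 0.53946/0.678 = 0.0733.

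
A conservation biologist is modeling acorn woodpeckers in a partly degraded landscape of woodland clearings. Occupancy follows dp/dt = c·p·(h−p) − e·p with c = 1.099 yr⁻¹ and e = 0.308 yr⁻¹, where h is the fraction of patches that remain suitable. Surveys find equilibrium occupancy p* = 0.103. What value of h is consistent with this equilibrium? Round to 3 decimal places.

At equilibrium c(h−p*) = e, so h = p* + e/c.
h = 0.103 + 0.308/1.099 = 0.103 + 0.2803 = 0.3833.

0.383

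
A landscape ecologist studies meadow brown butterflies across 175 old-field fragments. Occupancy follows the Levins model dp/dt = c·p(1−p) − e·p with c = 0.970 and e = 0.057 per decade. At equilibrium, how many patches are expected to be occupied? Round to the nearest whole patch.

p* = 1 − e/c = 1 − 0.057/0.970 = 0.9412.
Expected occupied patches = N × p* = 175 × 0.9412 = 164.72 ≈ 165.

165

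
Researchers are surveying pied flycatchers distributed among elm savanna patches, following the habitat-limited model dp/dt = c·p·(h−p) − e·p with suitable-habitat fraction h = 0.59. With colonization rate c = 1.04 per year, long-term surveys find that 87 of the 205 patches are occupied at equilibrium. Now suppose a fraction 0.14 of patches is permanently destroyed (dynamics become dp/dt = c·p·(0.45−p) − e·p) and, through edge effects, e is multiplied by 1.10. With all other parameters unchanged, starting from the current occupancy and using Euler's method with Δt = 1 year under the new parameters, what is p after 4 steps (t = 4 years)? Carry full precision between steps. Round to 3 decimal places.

0.293

Observed p* = 87/205 = 0.42439.
Balance c(h−p*) = e gives e = 1.04×(0.59 − 0.42439) = 0.17223.
Starting from p₀ = 0.42439; update p ← p + (dp/dt)·Δt with the new parameters.
t = 1: p = 0.42439 + (-0.06910) = 0.35529
t = 2: p = 0.35529 + (-0.03232) = 0.32297
t = 3: p = 0.32297 + (-0.01852) = 0.30445
t = 4: p = 0.30445 + (-0.01160) = 0.29286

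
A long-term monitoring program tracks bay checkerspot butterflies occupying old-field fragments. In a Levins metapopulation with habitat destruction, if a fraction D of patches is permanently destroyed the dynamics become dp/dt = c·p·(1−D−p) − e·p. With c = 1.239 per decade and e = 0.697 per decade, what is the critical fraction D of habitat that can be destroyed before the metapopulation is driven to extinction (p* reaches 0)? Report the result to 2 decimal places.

0.44

The nontrivial equilibrium is p* = (1−D) − e/c; extinction occurs when this hits zero.
So D_crit = 1 − e/c = 1 − 0.697/1.239 = 1 − 0.5626 = 0.4374.
This equals the undisturbed p*, a classic result of Lande's extension.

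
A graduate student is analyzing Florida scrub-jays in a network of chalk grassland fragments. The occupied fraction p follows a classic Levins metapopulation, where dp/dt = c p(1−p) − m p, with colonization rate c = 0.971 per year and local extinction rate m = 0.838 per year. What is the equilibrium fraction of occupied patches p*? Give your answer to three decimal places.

At equilibrium, colonization balances extinction: c·p*·(1−p*) = m·p*.
So p* = 1 − m/c = 1 − 0.838/0.971 = 1 − 0.8630 = 0.1370.

0.137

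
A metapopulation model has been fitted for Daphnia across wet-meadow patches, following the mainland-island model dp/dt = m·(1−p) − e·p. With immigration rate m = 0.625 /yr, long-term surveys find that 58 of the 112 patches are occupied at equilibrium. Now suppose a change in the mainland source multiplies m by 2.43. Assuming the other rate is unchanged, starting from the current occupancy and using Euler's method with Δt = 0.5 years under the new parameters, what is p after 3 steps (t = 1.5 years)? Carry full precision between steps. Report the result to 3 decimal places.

0.723

Observed p* = 58/112 = 0.51786.
Balance m(1−p*) = e·p* gives e = m(1−p*)/p* = 0.625×0.48214/0.51786 = 0.58190.
Starting from p₀ = 0.51786; update p ← p + (dp/dt)·Δt with the new parameters.
step 1: Δp = +0.21546, p = 0.73331
step 2: Δp = -0.01084, p = 0.72247
step 3: Δp = +0.00055, p = 0.72302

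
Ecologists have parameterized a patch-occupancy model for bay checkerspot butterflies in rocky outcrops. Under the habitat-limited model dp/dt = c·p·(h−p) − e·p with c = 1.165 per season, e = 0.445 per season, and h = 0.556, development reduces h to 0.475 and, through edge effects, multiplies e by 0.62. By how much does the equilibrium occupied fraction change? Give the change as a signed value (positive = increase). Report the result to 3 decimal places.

Before: p* = h − e/c = 0.556 − 0.445/1.165 = 0.556 − 0.3820 = 0.1740.
After: c = 1.165, e = 0.2759, h = 0.475; p* = 0.475 − 0.2759/1.165 = 0.2382.
Δp* = 0.2382 − 0.1740 = +0.0642.

0.064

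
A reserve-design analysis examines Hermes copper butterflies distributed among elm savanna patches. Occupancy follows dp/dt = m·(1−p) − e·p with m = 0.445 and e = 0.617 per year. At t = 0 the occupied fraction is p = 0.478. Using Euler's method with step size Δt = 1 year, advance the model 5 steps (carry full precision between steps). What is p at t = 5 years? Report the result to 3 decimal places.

0.419

Update rule: p ← p + [m·(1−p) − e·p]·Δt with Δt = 1.
  1  |  dp/dt·Δt = -0.062636  |  p_1 = 0.415364
  2  |  dp/dt·Δt = +0.003883  |  p_2 = 0.419247
  3  |  dp/dt·Δt = -0.000241  |  p_3 = 0.419007
  4  |  dp/dt·Δt = +0.000015  |  p_4 = 0.419022
  5  |  dp/dt·Δt = -0.000001  |  p_5 = 0.419021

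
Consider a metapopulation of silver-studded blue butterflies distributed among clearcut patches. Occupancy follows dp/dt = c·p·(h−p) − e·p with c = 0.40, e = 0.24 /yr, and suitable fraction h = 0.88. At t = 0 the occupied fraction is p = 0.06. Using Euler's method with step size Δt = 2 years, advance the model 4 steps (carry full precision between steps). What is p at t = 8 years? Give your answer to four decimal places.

0.1095

Update rule: p ← p + [c·p·(h−p) − e·p]·Δt with Δt = 2.
t = 2: p = 0.06000 + (+0.01056) = 0.07056
t = 4: p = 0.07056 + (+0.01182) = 0.08238
t = 6: p = 0.08238 + (+0.01302) = 0.09541
t = 8: p = 0.09541 + (+0.01409) = 0.10950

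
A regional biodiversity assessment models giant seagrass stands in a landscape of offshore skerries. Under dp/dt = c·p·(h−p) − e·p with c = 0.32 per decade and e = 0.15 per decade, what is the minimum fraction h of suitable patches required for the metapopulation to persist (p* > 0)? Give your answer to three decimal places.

0.469

p* = h − e/c is positive only when h > e/c.
h_min = e/c = 0.15/0.32 = 0.4688.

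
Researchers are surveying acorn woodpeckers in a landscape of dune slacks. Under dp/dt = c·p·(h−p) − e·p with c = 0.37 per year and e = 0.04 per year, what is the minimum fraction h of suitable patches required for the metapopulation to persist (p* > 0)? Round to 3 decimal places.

0.108

p* = h − e/c is positive only when h > e/c.
h_min = e/c = 0.04/0.37 = 0.1081.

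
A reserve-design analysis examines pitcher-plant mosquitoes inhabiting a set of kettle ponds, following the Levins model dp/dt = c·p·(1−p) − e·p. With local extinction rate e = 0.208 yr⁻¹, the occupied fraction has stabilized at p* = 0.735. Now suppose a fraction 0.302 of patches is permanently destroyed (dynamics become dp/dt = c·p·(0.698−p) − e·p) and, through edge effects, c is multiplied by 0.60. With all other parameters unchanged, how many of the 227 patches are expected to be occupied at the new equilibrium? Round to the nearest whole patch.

58

Balance c(1−p*) = e gives c = e/(1 − 0.73500) = 0.208/0.26500 = 0.78491.
New p* = 0.698 − e/c = 0.698 − 0.20800/0.47095 = 0.25634.
Expected occupied = 227 × 0.25634 = 58.19 ≈ 58.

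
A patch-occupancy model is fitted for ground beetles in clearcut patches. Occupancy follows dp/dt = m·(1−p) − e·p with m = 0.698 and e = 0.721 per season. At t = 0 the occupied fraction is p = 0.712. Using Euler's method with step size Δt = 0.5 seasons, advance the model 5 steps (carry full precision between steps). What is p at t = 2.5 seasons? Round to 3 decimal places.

0.492

Update rule: p ← p + [m·(1−p) − e·p]·Δt with Δt = 0.5.
t = 0.5: p = 0.71200 + (-0.15616) = 0.55584
t = 1: p = 0.55584 + (-0.04537) = 0.51047
t = 1.5: p = 0.51047 + (-0.01318) = 0.49729
t = 2: p = 0.49729 + (-0.00383) = 0.49346
t = 2.5: p = 0.49346 + (-0.00111) = 0.49235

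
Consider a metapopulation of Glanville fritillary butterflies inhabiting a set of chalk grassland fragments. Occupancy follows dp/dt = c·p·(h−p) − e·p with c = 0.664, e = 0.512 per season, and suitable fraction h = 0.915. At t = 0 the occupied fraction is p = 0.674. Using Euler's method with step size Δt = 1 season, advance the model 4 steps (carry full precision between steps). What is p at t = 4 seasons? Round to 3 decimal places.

0.271

Update rule: p ← p + [c·p·(h−p) − e·p]·Δt with Δt = 1.
t = 1: p = 0.67400 + (-0.23723) = 0.43677
t = 2: p = 0.43677 + (-0.08493) = 0.35184
t = 3: p = 0.35184 + (-0.04857) = 0.30326
t = 4: p = 0.30326 + (-0.03209) = 0.27118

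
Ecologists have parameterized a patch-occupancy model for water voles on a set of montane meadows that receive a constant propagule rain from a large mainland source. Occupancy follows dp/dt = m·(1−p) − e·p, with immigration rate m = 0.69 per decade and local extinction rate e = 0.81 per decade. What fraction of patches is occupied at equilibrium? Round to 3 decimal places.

Setting dp/dt = 0: m − m·p* = e·p*, so m = (m+e)·p*.
p* = m/(m+e) = 0.69/(0.69+0.81) = 0.69/1.5000 = 0.4600.

0.460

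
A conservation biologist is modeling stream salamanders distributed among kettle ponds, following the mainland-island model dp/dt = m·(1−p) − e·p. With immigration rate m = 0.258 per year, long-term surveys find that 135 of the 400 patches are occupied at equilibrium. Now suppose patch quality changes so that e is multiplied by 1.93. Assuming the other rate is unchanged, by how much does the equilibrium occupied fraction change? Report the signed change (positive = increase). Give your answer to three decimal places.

-0.129

Observed p* = 135/400 = 0.33750.
Balance m(1−p*) = e·p* gives e = m(1−p*)/p* = 0.258×0.66250/0.33750 = 0.50644.
New p* = m/(m+e) = 0.25800/(0.25800+0.97743) = 0.20883.
Δp* = 0.20883 − 0.33750 = -0.12867.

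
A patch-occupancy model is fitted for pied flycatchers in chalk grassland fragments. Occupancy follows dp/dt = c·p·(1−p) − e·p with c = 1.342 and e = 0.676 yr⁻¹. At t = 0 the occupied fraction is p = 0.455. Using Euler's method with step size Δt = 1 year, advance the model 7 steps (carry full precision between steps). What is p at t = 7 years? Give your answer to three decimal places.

0.496

Update rule: p ← p + [c·p·(1−p) − e·p]·Δt with Δt = 1.
t = 1: p = 0.45500 + (+0.02520) = 0.48020
t = 2: p = 0.48020 + (+0.01036) = 0.49056
t = 3: p = 0.49056 + (+0.00376) = 0.49432
t = 4: p = 0.49432 + (+0.00130) = 0.49562
t = 5: p = 0.49562 + (+0.00044) = 0.49605
t = 6: p = 0.49605 + (+0.00015) = 0.49620
t = 7: p = 0.49620 + (+0.00005) = 0.49625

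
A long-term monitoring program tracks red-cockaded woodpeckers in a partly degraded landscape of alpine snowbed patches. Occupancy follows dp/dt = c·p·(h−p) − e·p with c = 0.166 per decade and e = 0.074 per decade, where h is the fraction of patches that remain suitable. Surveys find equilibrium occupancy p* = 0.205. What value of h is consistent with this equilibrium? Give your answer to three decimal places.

0.651

At equilibrium c(h−p*) = e, so h = p* + e/c.
h = 0.205 + 0.074/0.166 = 0.205 + 0.4458 = 0.6508.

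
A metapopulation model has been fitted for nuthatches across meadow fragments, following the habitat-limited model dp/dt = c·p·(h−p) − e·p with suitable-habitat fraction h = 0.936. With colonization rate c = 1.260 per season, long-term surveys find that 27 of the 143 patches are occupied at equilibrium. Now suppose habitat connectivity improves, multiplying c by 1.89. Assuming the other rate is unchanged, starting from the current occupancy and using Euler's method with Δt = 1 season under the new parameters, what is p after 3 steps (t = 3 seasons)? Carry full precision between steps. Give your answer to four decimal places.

Observed p* = 27/143 = 0.18881.
Balance c(h−p*) = e gives e = 1.260×(0.936 − 0.18881) = 0.94146.
Starting from p₀ = 0.18881; update p ← p + (dp/dt)·Δt with the new parameters.
p: 0.18881 → 0.34702  (Δp = +0.15820)
p: 0.34702 → 0.50704  (Δp = +0.16003)
p: 0.50704 → 0.54764  (Δp = +0.04060)

0.5476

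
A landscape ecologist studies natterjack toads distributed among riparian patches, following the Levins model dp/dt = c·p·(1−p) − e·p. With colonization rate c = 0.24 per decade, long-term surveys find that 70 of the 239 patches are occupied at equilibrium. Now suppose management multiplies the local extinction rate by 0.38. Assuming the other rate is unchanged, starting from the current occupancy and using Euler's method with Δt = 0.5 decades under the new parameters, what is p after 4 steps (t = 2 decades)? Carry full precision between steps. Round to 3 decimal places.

0.356

Observed p* = 70/239 = 0.29289.
Balance c(1−p*) = e gives e = 0.24×(1 − 0.29289) = 0.16971.
Starting from p₀ = 0.29289; update p ← p + (dp/dt)·Δt with the new parameters.
  1  |  dp/dt·Δt = +0.015409  |  p_1 = 0.308296
  2  |  dp/dt·Δt = +0.015649  |  p_2 = 0.323945
  3  |  dp/dt·Δt = +0.015835  |  p_3 = 0.339780
  4  |  dp/dt·Δt = +0.015964  |  p_4 = 0.355743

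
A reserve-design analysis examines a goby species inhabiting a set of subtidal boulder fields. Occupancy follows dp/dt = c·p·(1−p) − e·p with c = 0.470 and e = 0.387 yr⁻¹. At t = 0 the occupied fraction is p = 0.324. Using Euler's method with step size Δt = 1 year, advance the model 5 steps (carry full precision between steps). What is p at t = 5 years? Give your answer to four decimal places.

0.2479

Update rule: p ← p + [c·p·(1−p) − e·p]·Δt with Δt = 1.
t = 1: p = 0.32400 + (-0.02245) = 0.30155
t = 2: p = 0.30155 + (-0.01771) = 0.28384
t = 3: p = 0.28384 + (-0.01431) = 0.26954
t = 4: p = 0.26954 + (-0.01177) = 0.25776
t = 5: p = 0.25776 + (-0.00983) = 0.24793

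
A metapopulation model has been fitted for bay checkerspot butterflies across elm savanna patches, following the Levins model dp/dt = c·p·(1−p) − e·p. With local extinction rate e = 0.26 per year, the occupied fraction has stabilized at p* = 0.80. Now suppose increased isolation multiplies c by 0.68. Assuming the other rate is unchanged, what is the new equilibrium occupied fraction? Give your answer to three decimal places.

0.706

Balance c(1−p*) = e gives c = e/(1 − 0.80000) = 0.26/0.20000 = 1.30000.
New p* = 1 − e/c = 1 − 0.26000/0.88400 = 0.70588.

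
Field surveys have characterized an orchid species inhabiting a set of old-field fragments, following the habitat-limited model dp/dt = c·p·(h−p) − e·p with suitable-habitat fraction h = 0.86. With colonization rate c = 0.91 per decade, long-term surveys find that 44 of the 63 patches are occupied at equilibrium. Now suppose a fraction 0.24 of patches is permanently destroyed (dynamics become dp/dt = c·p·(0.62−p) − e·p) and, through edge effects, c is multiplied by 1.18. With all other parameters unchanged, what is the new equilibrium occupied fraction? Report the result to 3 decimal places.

0.483

Observed p* = 44/63 = 0.69841.
Balance c(h−p*) = e gives e = 0.91×(0.86 − 0.69841) = 0.14705.
New p* = 0.62 − e/c = 0.62 − 0.14705/1.07380 = 0.48306.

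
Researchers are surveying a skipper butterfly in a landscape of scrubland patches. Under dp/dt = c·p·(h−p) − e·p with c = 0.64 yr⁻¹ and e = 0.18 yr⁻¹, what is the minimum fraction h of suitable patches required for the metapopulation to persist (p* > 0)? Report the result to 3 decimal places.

0.281

p* = h − e/c is positive only when h > e/c.
h_min = e/c = 0.18/0.64 = 0.2812.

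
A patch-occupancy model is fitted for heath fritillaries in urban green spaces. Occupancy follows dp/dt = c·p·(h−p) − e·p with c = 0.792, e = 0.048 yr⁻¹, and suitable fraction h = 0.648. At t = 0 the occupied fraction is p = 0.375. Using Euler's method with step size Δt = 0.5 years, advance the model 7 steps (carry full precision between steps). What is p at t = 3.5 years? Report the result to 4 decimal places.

Update rule: p ← p + [c·p·(h−p) − e·p]·Δt with Δt = 0.5.
p: 0.37500 → 0.40654  (Δp = +0.03154)
p: 0.40654 → 0.43566  (Δp = +0.02912)
p: 0.43566 → 0.46183  (Δp = +0.02618)
p: 0.46183 → 0.48480  (Δp = +0.02296)
p: 0.48480 → 0.50449  (Δp = +0.01970)
p: 0.50449 → 0.52106  (Δp = +0.01656)
p: 0.52106 → 0.53474  (Δp = +0.01369)

0.5347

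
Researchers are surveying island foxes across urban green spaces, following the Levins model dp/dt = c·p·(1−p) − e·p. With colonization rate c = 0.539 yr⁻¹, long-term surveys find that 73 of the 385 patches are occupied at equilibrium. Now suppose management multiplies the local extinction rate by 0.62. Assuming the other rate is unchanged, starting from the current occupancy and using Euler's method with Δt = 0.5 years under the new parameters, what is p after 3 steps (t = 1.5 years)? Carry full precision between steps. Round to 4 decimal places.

0.2380

Observed p* = 73/385 = 0.18961.
Balance c(1−p*) = e gives e = 0.539×(1 − 0.18961) = 0.43680.
Starting from p₀ = 0.18961; update p ← p + (dp/dt)·Δt with the new parameters.
t = 0.5: p = 0.18961 + (+0.01574) = 0.20535
t = 1: p = 0.20535 + (+0.01617) = 0.22152
t = 1.5: p = 0.22152 + (+0.01648) = 0.23800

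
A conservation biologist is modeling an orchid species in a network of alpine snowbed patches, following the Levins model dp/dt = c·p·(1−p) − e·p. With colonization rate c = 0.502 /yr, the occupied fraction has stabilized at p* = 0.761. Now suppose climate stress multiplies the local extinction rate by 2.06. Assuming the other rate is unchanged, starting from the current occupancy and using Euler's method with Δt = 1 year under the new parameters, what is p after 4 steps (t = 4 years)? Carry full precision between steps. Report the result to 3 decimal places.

Balance c(1−p*) = e gives e = 0.502×(1 − 0.76100) = 0.11998.
Starting from p₀ = 0.76100; update p ← p + (dp/dt)·Δt with the new parameters.
p: 0.76100 → 0.66422  (Δp = -0.09678)
p: 0.66422 → 0.61202  (Δp = -0.05220)
p: 0.61202 → 0.57995  (Δp = -0.03206)
p: 0.57995 → 0.55891  (Δp = -0.02105)

0.559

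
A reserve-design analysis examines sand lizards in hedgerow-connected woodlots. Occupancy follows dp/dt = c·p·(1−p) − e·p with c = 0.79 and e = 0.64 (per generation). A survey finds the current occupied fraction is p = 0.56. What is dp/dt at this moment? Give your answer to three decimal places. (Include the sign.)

-0.164

Colonization term: c·p·(1−p) = 0.79×0.56×0.4400 = 0.19466.
Extinction term: e·p = 0.35840.
dp/dt = 0.19466 − 0.35840 = -0.16374.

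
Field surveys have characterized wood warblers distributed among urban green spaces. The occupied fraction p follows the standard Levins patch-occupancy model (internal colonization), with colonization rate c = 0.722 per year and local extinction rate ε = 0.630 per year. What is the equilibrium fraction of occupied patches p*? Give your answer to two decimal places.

At equilibrium, colonization balances extinction: c·p*·(1−p*) = ε·p*.
So p* = 1 − ε/c = 1 − 0.630/0.722 = 1 − 0.8726 = 0.1274.

0.13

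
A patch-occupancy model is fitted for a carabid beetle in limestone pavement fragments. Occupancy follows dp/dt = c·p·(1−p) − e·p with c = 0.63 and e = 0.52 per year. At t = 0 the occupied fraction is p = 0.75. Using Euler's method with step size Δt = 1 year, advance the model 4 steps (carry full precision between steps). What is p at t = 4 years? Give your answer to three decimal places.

0.301

Update rule: p ← p + [c·p·(1−p) − e·p]·Δt with Δt = 1.
step 1: Δp = -0.27187, p = 0.47813
step 2: Δp = -0.09143, p = 0.38670
step 3: Δp = -0.05167, p = 0.33503
step 4: Δp = -0.03386, p = 0.30117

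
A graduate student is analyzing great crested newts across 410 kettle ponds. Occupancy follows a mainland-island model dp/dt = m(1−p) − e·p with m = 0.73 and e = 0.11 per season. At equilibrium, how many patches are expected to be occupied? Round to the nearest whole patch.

356

p* = m/(m+e) = 0.73/0.8400 = 0.8690.
Expected occupied patches = N × p* = 410 × 0.8690 = 356.31 ≈ 356.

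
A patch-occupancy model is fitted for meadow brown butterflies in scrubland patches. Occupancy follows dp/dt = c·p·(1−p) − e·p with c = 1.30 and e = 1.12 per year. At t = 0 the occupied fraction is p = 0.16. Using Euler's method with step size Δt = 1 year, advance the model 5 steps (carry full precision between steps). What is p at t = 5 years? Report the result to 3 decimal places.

0.146

Update rule: p ← p + [c·p·(1−p) − e·p]·Δt with Δt = 1.
t = 1: p = 0.16000 + (-0.00448) = 0.15552
t = 2: p = 0.15552 + (-0.00345) = 0.15207
t = 3: p = 0.15207 + (-0.00269) = 0.14938
t = 4: p = 0.14938 + (-0.00212) = 0.14726
t = 5: p = 0.14726 + (-0.00168) = 0.14558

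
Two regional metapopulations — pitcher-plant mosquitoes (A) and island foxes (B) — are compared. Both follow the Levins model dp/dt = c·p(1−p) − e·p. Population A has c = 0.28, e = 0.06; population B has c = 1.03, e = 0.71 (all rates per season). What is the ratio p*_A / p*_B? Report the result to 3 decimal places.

A: p*_A = 1 − 0.06/0.28 = 0.7857.
B: p*_B = 1 − 0.71/1.03 = 0.3107.
p*_A / p*_B = 0.7857/0.3107 = 2.5290.

2.529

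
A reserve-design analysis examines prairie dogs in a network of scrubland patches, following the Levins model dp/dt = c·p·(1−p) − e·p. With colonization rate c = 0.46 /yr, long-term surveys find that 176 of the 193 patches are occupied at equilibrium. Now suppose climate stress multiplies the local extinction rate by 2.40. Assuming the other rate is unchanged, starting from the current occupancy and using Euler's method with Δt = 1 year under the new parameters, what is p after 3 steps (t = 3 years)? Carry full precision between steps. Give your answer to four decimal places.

Observed p* = 176/193 = 0.91192.
Balance c(1−p*) = e gives e = 0.46×(1 − 0.91192) = 0.04052.
Starting from p₀ = 0.91192; update p ← p + (dp/dt)·Δt with the new parameters.
  1  |  dp/dt·Δt = -0.051729  |  p_1 = 0.860188
  2  |  dp/dt·Δt = -0.028326  |  p_2 = 0.831862
  3  |  dp/dt·Δt = -0.016554  |  p_3 = 0.815308

0.8153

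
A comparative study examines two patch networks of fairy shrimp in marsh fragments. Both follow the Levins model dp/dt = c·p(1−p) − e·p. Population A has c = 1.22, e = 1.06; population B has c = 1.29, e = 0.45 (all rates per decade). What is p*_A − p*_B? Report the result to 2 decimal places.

A: p*_A = 1 − 1.06/1.22 = 0.1311.
B: p*_B = 1 − 0.45/1.29 = 0.6512.
p*_A − p*_B = 0.1311 − 0.6512 = -0.5200.

-0.52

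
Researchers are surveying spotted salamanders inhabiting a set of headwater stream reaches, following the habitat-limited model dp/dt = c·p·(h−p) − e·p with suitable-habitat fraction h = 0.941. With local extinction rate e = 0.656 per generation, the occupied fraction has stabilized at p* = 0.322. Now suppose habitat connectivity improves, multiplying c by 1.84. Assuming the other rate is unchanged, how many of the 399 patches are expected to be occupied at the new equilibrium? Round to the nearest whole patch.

241

Balance c(h−p*) = e gives c = e/(0.941 − 0.32200) = 0.656/0.61900 = 1.05977.
New p* = 0.941 − e/c = 0.941 − 0.65600/1.94998 = 0.60459.
Expected occupied = 399 × 0.60459 = 241.23 ≈ 241.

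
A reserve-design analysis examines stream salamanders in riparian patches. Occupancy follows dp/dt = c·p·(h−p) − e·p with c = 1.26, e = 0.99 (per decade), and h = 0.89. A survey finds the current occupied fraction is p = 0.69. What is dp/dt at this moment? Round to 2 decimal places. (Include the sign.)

-0.51

Colonization term: c·p·(h−p) = 1.26×0.69×0.2000 = 0.17388.
Extinction term: e·p = 0.68310.
dp/dt = 0.17388 − 0.68310 = -0.50922.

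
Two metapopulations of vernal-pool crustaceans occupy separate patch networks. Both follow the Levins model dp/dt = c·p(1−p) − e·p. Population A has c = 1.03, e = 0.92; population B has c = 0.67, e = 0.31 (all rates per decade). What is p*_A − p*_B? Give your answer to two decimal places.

-0.43

A: p*_A = 1 − 0.92/1.03 = 0.1068.
B: p*_B = 1 − 0.31/0.67 = 0.5373.
p*_A − p*_B = 0.1068 − 0.5373 = -0.4305.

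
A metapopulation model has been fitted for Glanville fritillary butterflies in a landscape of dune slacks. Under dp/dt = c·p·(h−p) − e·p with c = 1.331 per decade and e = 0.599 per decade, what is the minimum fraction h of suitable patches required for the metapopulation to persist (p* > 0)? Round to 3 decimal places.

p* = h − e/c is positive only when h > e/c.
h_min = e/c = 0.599/1.331 = 0.4500.

0.450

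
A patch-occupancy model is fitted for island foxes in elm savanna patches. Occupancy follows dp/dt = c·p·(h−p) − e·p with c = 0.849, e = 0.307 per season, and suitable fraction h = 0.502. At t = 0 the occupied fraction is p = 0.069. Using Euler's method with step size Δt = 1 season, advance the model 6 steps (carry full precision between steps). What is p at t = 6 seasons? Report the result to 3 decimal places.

0.093

Update rule: p ← p + [c·p·(h−p) − e·p]·Δt with Δt = 1.
t = 1: p = 0.06900 + (+0.00418) = 0.07318
t = 2: p = 0.07318 + (+0.00418) = 0.07736
t = 3: p = 0.07736 + (+0.00414) = 0.08150
t = 4: p = 0.08150 + (+0.00408) = 0.08557
t = 5: p = 0.08557 + (+0.00398) = 0.08956
t = 6: p = 0.08956 + (+0.00387) = 0.09342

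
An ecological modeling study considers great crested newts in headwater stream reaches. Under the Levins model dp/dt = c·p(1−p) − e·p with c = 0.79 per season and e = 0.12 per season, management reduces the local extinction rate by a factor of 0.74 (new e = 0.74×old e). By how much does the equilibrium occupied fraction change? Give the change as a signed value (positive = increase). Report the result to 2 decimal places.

0.04

Before: p* = 1 − 0.12/0.79 = 0.8481.
After the change, c = 0.79, e = 0.0888, so p* = 1 − 0.0888/0.79 = 0.8876.
Δp* = 0.8876 − 0.8481 = +0.0395.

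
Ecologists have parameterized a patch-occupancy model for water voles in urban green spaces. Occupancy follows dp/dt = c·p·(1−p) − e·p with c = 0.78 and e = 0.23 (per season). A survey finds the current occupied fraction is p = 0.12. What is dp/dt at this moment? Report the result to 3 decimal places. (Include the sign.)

Colonization term: c·p·(1−p) = 0.78×0.12×0.8800 = 0.08237.
Extinction term: e·p = 0.02760.
dp/dt = 0.08237 − 0.02760 = 0.05477.

0.055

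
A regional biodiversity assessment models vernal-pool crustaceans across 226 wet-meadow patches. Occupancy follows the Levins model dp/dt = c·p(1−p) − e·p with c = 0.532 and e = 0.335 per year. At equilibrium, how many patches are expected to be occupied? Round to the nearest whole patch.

84

p* = 1 − e/c = 1 − 0.335/0.532 = 0.3703.
Expected occupied patches = N × p* = 226 × 0.3703 = 83.69 ≈ 84.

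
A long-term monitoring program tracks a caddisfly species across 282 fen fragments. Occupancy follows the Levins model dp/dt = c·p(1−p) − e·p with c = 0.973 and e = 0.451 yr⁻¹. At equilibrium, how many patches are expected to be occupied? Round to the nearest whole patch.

151

p* = 1 − e/c = 1 − 0.451/0.973 = 0.5365.
Expected occupied patches = N × p* = 282 × 0.5365 = 151.29 ≈ 151.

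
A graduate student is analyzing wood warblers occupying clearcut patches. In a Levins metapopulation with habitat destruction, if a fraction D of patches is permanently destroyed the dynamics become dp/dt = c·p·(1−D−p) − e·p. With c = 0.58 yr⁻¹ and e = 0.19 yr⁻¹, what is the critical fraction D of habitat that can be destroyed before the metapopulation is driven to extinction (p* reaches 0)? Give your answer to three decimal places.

The nontrivial equilibrium is p* = (1−D) − e/c; extinction occurs when this hits zero.
So D_crit = 1 − e/c = 1 − 0.19/0.58 = 1 − 0.3276 = 0.6724.
This equals the undisturbed p*, a classic result of Lande's extension.

0.672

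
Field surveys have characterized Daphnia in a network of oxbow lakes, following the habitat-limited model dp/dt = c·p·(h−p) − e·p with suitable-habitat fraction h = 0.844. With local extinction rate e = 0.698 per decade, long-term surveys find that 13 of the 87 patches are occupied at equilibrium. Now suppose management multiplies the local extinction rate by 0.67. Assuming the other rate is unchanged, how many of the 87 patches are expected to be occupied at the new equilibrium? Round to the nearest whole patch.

Observed p* = 13/87 = 0.14943.
Balance c(h−p*) = e gives c = e/(0.844 − 0.14943) = 0.698/0.69457 = 1.00494.
New p* = 0.844 − e/c = 0.844 − 0.46766/1.00494 = 0.37864.
Expected occupied = 87 × 0.37864 = 32.94 ≈ 33.

33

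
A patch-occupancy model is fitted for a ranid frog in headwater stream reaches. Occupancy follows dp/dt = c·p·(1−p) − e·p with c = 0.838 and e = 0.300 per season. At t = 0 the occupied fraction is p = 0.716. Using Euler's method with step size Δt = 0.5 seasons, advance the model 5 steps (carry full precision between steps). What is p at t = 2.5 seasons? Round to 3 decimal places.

0.656

Update rule: p ← p + [c·p·(1−p) − e·p]·Δt with Δt = 0.5.
step 1: Δp = -0.02220, p = 0.69380
step 2: Δp = -0.01506, p = 0.67874
step 3: Δp = -0.01045, p = 0.66830
step 4: Δp = -0.00736, p = 0.66093
step 5: Δp = -0.00524, p = 0.65569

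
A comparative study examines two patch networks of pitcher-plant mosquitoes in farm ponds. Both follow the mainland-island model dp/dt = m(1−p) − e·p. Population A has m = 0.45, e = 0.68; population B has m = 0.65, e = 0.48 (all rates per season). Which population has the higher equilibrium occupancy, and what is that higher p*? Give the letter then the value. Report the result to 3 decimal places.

A: p*_A = m/(m+e) = 0.45/1.1300 = 0.3982.
B: p*_B = 0.65/1.1300 = 0.5752.
B is higher at 0.5752.

B, 0.575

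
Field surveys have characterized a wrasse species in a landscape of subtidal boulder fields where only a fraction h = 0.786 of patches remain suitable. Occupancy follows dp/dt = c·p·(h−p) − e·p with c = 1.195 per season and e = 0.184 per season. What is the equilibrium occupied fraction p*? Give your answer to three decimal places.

0.632

Setting dp/dt = 0 and dividing by p* gives c·(h−p*) = e.
So p* = h − e/c = 0.786 − 0.184/1.195 = 0.786 − 0.1540 = 0.6320.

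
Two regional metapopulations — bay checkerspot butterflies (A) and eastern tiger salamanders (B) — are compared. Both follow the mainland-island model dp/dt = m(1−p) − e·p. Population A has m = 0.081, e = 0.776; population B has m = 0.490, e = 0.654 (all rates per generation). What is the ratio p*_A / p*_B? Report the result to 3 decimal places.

A: p*_A = m/(m+e) = 0.081/0.8570 = 0.0945.
B: p*_B = 0.490/1.1440 = 0.4283.
p*_A / p*_B = 0.0945/0.4283 = 0.2207.

0.221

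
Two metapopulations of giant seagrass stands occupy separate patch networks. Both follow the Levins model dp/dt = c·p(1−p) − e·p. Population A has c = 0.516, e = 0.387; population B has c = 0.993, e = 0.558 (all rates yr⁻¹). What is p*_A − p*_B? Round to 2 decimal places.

-0.19

A: p*_A = 1 − 0.387/0.516 = 0.2500.
B: p*_B = 1 − 0.558/0.993 = 0.4381.
p*_A − p*_B = 0.2500 − 0.4381 = -0.1881.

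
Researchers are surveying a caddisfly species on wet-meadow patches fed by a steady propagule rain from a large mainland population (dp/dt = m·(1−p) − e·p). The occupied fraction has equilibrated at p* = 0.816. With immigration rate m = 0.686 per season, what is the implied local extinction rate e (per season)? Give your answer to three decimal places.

0.155

At equilibrium m(1−p*) = e·p*, so e = m(1−p*)/p*.
e = 0.686 × 0.1840 / 0.816 = 0.1547.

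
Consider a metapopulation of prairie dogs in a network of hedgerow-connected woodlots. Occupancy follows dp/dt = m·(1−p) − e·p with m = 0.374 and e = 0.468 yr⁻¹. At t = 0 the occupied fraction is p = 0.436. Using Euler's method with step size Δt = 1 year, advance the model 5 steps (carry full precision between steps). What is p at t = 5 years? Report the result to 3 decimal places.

0.444

Update rule: p ← p + [m·(1−p) − e·p]·Δt with Δt = 1.
p: 0.43600 → 0.44289  (Δp = +0.00689)
p: 0.44289 → 0.44398  (Δp = +0.00109)
p: 0.44398 → 0.44415  (Δp = +0.00017)
p: 0.44415 → 0.44418  (Δp = +0.00003)
p: 0.44418 → 0.44418  (Δp = +0.00000)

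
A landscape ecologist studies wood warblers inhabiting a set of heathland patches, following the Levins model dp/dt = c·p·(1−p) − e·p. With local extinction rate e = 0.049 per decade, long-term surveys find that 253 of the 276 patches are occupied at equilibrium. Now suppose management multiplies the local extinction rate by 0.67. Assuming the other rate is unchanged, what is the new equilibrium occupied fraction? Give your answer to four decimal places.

0.9442

Observed p* = 253/276 = 0.91667.
Balance c(1−p*) = e gives c = e/(1 − 0.91667) = 0.049/0.08333 = 0.58802.
New p* = 1 − e/c = 1 − 0.03283/0.58802 = 0.94417.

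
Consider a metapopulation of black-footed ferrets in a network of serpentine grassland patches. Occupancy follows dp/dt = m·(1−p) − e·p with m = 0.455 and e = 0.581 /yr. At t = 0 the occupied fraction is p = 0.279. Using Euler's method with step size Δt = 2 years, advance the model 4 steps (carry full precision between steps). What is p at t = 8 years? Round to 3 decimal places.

0.228

Update rule: p ← p + [m·(1−p) − e·p]·Δt with Δt = 2.
  1  |  dp/dt·Δt = +0.331912  |  p_1 = 0.610912
  2  |  dp/dt·Δt = -0.355810  |  p_2 = 0.255102
  3  |  dp/dt·Δt = +0.381428  |  p_3 = 0.636530
  4  |  dp/dt·Δt = -0.408891  |  p_4 = 0.227640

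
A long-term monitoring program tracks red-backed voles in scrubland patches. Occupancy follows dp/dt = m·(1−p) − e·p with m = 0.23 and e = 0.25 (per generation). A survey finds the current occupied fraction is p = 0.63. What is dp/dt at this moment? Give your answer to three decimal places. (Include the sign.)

Colonization term: m·(1−p) = 0.23×0.3700 = 0.08510.
Extinction term: e·p = 0.15750.
dp/dt = 0.08510 − 0.15750 = -0.07240.

-0.072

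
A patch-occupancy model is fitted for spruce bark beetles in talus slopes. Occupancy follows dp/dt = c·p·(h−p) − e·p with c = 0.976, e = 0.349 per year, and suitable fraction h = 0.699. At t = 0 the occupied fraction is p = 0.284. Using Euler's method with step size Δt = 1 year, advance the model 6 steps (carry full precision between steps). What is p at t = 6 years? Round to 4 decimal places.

Update rule: p ← p + [c·p·(h−p) − e·p]·Δt with Δt = 1.
p: 0.28400 → 0.29992  (Δp = +0.01592)
p: 0.29992 → 0.31206  (Δp = +0.01215)
p: 0.31206 → 0.32100  (Δp = +0.00894)
p: 0.32100 → 0.32740  (Δp = +0.00640)
p: 0.32740 → 0.33188  (Δp = +0.00448)
p: 0.33188 → 0.33497  (Δp = +0.00309)

0.3350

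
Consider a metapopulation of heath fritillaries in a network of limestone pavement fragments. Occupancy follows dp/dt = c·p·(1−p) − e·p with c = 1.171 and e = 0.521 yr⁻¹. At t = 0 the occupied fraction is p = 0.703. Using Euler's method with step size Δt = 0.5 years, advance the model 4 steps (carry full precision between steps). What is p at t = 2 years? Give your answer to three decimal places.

Update rule: p ← p + [c·p·(1−p) − e·p]·Δt with Δt = 0.5.
p: 0.70300 → 0.64212  (Δp = -0.06088)
p: 0.64212 → 0.60939  (Δp = -0.03272)
p: 0.60939 → 0.59002  (Δp = -0.01938)
p: 0.59002 → 0.57795  (Δp = -0.01207)

0.578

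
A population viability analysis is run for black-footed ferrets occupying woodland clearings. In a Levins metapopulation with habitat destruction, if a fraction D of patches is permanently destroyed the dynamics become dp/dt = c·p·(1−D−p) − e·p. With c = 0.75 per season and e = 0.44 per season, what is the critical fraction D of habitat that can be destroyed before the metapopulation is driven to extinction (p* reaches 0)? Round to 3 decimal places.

0.413

The nontrivial equilibrium is p* = (1−D) − e/c; extinction occurs when this hits zero.
So D_crit = 1 − e/c = 1 − 0.44/0.75 = 1 − 0.5867 = 0.4133.
This equals the undisturbed p*, a classic result of Lande's extension.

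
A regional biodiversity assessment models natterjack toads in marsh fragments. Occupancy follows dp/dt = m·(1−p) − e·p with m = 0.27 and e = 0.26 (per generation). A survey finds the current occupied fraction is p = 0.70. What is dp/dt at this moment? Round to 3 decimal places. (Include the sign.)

-0.101

Colonization term: m·(1−p) = 0.27×0.3000 = 0.08100.
Extinction term: e·p = 0.18200.
dp/dt = 0.08100 − 0.18200 = -0.10100.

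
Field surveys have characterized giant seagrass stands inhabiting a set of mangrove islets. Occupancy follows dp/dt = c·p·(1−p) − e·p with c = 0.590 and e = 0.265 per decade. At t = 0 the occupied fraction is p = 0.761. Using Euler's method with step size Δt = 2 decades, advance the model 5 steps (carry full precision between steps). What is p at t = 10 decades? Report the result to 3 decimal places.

0.551

Update rule: p ← p + [c·p·(1−p) − e·p]·Δt with Δt = 2.
p: 0.76100 → 0.57229  (Δp = -0.18871)
p: 0.57229 → 0.55781  (Δp = -0.01448)
p: 0.55781 → 0.55323  (Δp = -0.00458)
p: 0.55323 → 0.55167  (Δp = -0.00155)
p: 0.55167 → 0.55114  (Δp = -0.00054)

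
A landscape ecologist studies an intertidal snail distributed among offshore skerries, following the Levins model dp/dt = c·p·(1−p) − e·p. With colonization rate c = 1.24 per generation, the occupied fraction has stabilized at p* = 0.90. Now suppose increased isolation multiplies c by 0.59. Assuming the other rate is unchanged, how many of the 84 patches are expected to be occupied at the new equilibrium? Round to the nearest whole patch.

70

Balance c(1−p*) = e gives e = 1.24×(1 − 0.90000) = 0.12400.
New p* = 1 − e/c = 1 − 0.12400/0.73160 = 0.83051.
Expected occupied = 84 × 0.83051 = 69.76 ≈ 70.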